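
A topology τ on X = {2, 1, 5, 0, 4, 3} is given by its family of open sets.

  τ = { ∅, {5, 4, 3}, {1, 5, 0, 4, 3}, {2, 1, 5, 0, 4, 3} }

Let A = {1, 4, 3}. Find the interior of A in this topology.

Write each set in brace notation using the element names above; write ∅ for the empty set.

open subsets of A: ∅; so int(A) = ∅

∅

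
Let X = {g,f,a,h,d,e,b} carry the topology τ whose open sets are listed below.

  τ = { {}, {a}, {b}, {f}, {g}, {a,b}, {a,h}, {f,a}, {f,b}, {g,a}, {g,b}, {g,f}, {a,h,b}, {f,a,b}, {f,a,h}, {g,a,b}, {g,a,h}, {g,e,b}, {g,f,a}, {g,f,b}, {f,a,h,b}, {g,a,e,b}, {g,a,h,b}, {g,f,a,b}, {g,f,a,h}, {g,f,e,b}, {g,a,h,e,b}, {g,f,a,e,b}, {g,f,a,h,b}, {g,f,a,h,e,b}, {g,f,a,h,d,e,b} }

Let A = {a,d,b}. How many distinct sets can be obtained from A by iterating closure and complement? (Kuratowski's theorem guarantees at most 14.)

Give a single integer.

8

complement {g,f,h,e}; its interior {g,f}; cl(A) = X∖{g,f} = {a,h,d,e,b}
With k = closure, c = complement:
  1. A     = {a,d,b}
  2. kA    = {a,h,d,e,b}
  3. cA    = {g,f,h,e}
  4. ckA   = {g,f}
  5. kcA   = {g,f,h,d,e}
  6. kckA  = {g,f,d,e}
  7. ckcA  = {a,b}
  8. ckckA = {a,h,b}
k, c of each give nothing new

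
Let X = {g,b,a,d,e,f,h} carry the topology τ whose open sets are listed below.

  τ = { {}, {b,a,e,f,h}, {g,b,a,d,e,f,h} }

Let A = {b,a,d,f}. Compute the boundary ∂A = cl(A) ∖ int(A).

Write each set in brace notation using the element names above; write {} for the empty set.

open subsets of A: {}; so int(A) = {}
closure: X∖int(X∖A) = X∖{} = {g,b,a,d,e,f,h}
∂A = {g,b,a,d,e,f,h} minus {} = {g,b,a,d,e,f,h}

{g,b,a,d,e,f,h}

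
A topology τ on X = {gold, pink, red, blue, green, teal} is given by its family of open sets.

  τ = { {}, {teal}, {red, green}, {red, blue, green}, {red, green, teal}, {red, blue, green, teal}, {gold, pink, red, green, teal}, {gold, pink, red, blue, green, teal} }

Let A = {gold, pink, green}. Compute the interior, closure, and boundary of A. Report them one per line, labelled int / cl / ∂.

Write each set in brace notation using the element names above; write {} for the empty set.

int(A) = {}
cl(A)  = {gold, pink, red, blue, green}
∂A     = {gold, pink, red, blue, green}

opens ⊆ A: {}; union → int = {}
complement {red, blue, teal}; its interior {teal}; cl(A) = X∖{teal} = {gold, pink, red, blue, green}
boundary = {gold, pink, red, blue, green} ∖ {} = {gold, pink, red, blue, green}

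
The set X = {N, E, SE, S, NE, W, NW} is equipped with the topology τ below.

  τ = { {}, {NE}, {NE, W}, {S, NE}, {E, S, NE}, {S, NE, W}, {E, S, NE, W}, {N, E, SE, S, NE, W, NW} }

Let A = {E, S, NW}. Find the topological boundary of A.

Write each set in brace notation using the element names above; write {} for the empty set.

open subsets of A: {}; so int(A) = {}
closure: X∖int(X∖A) = X∖{NE, W} = {N, E, SE, S, NW}
∂A = {N, E, SE, S, NW} minus {} = {N, E, SE, S, NW}

{N, E, SE, S, NW}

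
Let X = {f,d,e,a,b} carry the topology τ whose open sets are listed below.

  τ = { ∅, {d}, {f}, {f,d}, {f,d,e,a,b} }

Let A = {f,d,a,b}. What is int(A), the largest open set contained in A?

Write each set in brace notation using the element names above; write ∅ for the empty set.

opens ⊆ A: ∅, {f}, {d}, {f,d}; union → int = {f,d}

{f,d}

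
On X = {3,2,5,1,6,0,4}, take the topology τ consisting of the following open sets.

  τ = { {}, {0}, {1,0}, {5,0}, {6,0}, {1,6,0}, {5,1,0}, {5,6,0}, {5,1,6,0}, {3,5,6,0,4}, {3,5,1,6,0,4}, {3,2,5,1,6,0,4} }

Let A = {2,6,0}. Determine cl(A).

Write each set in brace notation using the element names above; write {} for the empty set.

cl via duality: int({3,5,1,4}) = {}, so X∖{} = {3,2,5,1,6,0,4}

{3,2,5,1,6,0,4}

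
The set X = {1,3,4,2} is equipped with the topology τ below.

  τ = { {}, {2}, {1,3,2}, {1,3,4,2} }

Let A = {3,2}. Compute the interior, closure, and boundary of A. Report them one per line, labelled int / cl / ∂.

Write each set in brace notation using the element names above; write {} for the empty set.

U open, U⊆A: {}, {2}. int(A) = ⋃ = {2}
X∖A={1,4}, int(X∖A)={}, hence cl(A)={1,3,4,2}
∂A: remove int from cl → {1,3,4}

int(A) = {2}
cl(A)  = {1,3,4,2}
∂A     = {1,3,4}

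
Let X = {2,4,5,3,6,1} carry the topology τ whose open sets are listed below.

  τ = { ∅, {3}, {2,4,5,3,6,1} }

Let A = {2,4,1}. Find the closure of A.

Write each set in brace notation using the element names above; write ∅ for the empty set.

complement {5,3,6}; its interior {3}; cl(A) = X∖{3} = {2,4,5,6,1}

{2,4,5,6,1}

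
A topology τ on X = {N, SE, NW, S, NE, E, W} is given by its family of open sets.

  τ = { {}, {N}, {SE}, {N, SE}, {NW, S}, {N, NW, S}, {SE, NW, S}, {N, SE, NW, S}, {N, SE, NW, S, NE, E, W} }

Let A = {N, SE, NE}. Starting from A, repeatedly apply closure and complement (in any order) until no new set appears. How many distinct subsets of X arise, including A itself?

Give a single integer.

6

complement {NW, S, E, W}; its interior {NW, S}; cl(A) = X∖{NW, S} = {N, SE, NE, E, W}
With k = closure, c = complement:
  1. A     = {N, SE, NE}
  2. kA    = {N, SE, NE, E, W}
  3. cA    = {NW, S, E, W}
  4. ckA   = {NW, S}
  5. kcA   = {NW, S, NE, E, W}
  6. ckcA  = {N, SE}
k, c of each give nothing new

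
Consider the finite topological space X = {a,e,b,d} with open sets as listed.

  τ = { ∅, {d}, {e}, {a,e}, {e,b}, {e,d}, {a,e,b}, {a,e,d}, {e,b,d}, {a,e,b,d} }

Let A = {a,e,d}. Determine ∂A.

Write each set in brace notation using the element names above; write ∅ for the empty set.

opens ⊆ A: ∅, {e}, {d}, {a,e}, {e,d}, {a,e,d}; union → int = {a,e,d}
complement {b}; its interior ∅; cl(A) = X∖∅ = {a,e,b,d}
boundary = {a,e,b,d} ∖ {a,e,d} = {b}

{b}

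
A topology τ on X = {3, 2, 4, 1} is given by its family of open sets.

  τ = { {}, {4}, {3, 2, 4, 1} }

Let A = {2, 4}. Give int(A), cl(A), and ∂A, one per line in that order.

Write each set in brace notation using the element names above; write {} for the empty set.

U open, U⊆A: {}, {4}. int(A) = ⋃ = {4}
X∖A={3, 1}, int(X∖A)={}, hence cl(A)={3, 2, 4, 1}
∂A: remove int from cl → {3, 2, 1}

int(A) = {4}
cl(A)  = {3, 2, 4, 1}
∂A     = {3, 2, 1}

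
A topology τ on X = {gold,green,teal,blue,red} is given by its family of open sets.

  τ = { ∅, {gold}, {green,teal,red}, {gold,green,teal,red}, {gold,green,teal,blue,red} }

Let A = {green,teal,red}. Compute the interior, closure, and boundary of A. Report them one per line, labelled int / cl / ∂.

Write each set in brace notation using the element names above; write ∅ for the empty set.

int(A) = {green,teal,red}
cl(A)  = {green,teal,blue,red}
∂A     = {blue}

U open, U⊆A: ∅, {green,teal,red}. int(A) = ⋃ = {green,teal,red}
X∖A={gold,blue}, int(X∖A)={gold}, hence cl(A)={green,teal,blue,red}
∂A: remove int from cl → {blue}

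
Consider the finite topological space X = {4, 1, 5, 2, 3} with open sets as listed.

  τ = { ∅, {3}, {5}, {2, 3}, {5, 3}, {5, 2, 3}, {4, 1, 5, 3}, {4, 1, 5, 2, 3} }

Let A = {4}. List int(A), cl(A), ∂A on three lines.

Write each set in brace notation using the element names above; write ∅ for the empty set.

int(A) = ∅
cl(A)  = {4, 1}
∂A     = {4, 1}

U open, U⊆A: ∅. int(A) = ⋃ = ∅
X∖A={1, 5, 2, 3}, int(X∖A)={5, 2, 3}, hence cl(A)={4, 1}
∂A: remove int from cl → {4, 1}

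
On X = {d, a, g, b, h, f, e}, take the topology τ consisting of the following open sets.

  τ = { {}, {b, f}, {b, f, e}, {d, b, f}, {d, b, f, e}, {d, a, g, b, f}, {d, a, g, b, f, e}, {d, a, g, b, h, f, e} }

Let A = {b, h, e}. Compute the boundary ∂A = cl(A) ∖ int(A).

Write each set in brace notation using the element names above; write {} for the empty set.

{d, a, g, b, h, f, e}

U open, U⊆A: {}. int(A) = ⋃ = {}
X∖A={d, a, g, f}, int(X∖A)={}, hence cl(A)={d, a, g, b, h, f, e}
∂A: remove int from cl → {d, a, g, b, h, f, e}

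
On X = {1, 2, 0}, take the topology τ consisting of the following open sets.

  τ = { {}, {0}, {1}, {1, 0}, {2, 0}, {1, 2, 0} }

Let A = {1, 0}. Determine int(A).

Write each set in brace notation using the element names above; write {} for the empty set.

opens ⊆ A: {}, {0}, {1}, {1, 0}; union → int = {1, 0}

{1, 0}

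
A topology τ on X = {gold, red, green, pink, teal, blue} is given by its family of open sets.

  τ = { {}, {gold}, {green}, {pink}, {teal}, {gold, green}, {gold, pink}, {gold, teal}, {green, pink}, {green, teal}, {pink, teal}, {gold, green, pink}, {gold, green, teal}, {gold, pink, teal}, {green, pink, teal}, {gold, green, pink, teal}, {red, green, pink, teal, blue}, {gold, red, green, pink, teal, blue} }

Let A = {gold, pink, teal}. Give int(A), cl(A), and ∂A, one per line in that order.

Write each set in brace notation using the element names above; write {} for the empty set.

interior: largest open inside A is {gold, pink, teal} (from {}, {gold}, {pink}, {teal}, {gold, pink}, {gold, teal}, {pink, teal}, {gold, pink, teal})
cl via duality: int({red, green, blue}) = {green}, so X∖{green} = {gold, red, pink, teal, blue}
cl∖int = {red, blue}

int(A) = {gold, pink, teal}
cl(A)  = {gold, red, pink, teal, blue}
∂A     = {red, blue}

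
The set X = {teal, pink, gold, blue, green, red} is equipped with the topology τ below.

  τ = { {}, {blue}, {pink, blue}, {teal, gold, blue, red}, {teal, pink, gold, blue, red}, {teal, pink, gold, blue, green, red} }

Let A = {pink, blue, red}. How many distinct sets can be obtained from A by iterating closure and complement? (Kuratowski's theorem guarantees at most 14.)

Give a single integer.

complement {teal, gold, green}; its interior {}; cl(A) = X∖{} = {teal, pink, gold, blue, green, red}
With k = closure, c = complement:
  1. A     = {pink, blue, red}
  2. kA    = {teal, pink, gold, blue, green, red}
  3. cA    = {teal, gold, green}
  4. ckA   = {}
  5. kcA   = {teal, gold, green, red}
  6. ckcA  = {pink, blue}
k, c of each give nothing new

6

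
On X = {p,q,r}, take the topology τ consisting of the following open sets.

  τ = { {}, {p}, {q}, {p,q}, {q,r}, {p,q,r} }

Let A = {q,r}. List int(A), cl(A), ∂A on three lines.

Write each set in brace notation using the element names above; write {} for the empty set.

int(A) = {q,r}
cl(A)  = {q,r}
∂A     = {}

open subsets of A: {}, {q}, {q,r}; so int(A) = {q,r}
closure: X∖int(X∖A) = X∖{p} = {q,r}
∂A = {q,r} minus {q,r} = {}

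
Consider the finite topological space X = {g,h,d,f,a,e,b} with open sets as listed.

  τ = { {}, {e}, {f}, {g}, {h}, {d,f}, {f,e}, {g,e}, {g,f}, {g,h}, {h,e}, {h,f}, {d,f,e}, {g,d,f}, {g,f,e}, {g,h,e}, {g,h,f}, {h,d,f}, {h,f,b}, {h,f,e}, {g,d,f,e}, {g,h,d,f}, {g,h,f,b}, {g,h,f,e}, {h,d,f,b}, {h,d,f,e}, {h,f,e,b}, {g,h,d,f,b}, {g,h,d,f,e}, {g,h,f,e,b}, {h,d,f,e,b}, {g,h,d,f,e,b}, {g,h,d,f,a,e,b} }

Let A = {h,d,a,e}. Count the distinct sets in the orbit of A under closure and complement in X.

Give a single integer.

8

cl via duality: int({g,f,b}) = {g,f}, so X∖{g,f} = {h,d,a,e,b}
Write k for closure, c for complement:
  1. A     = {h,d,a,e}
  2. kA    = {h,d,a,e,b}
  3. cA    = {g,f,b}
  4. ckA   = {g,f}
  5. kcA   = {g,d,f,a,b}
  6. ckcA  = {h,e}
  7. kckcA = {h,a,e,b}
  8. ckckcA = {g,d,f}
applying k or c yields no new set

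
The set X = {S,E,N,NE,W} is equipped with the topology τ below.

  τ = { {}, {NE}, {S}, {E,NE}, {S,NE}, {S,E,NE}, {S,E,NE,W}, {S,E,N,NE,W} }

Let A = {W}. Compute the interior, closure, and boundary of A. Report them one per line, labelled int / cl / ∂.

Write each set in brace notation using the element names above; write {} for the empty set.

int(A) = {}
cl(A)  = {N,W}
∂A     = {N,W}

open subsets of A: {}; so int(A) = {}
closure: X∖int(X∖A) = X∖{S,E,NE} = {N,W}
∂A = {N,W} minus {} = {N,W}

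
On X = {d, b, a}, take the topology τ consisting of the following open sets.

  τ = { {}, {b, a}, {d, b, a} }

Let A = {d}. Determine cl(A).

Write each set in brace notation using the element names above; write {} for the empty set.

{d}

cl via duality: int({b, a}) = {b, a}, so X∖{b, a} = {d}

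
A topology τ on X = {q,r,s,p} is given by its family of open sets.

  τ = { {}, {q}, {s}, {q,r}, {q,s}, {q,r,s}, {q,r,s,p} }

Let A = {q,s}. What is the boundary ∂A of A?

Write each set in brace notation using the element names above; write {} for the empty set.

{r,p}

U open, U⊆A: {}, {q}, {s}, {q,s}. int(A) = ⋃ = {q,s}
X∖A={r,p}, int(X∖A)={}, hence cl(A)={q,r,s,p}
∂A: remove int from cl → {r,p}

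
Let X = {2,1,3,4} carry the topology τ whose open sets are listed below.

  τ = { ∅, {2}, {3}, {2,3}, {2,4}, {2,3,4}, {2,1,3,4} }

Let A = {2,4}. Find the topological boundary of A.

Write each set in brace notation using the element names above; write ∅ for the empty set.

{1}

opens ⊆ A: ∅, {2}, {2,4}; union → int = {2,4}
complement {1,3}; its interior {3}; cl(A) = X∖{3} = {2,1,4}
boundary = {2,1,4} ∖ {2,4} = {1}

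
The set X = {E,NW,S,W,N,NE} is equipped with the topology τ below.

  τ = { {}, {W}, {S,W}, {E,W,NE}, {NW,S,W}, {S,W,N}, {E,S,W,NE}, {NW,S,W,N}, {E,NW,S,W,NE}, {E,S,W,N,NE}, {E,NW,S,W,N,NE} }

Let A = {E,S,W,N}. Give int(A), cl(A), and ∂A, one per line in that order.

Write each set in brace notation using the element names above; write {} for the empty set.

U open, U⊆A: {}, {W}, {S,W}, {S,W,N}. int(A) = ⋃ = {S,W,N}
X∖A={NW,NE}, int(X∖A)={}, hence cl(A)={E,NW,S,W,N,NE}
∂A: remove int from cl → {E,NW,NE}

int(A) = {S,W,N}
cl(A)  = {E,NW,S,W,N,NE}
∂A     = {E,NW,NE}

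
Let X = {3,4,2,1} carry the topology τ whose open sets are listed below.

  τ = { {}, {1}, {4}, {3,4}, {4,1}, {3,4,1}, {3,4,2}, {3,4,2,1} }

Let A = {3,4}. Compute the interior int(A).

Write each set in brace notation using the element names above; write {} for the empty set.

{3,4}

open subsets of A: {}, {4}, {3,4}; so int(A) = {3,4}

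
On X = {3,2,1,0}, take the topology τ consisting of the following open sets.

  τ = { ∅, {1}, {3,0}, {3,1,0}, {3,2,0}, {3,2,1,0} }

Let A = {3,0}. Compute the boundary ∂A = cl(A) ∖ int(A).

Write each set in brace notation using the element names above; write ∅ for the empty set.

opens ⊆ A: ∅, {3,0}; union → int = {3,0}
complement {2,1}; its interior {1}; cl(A) = X∖{1} = {3,2,0}
boundary = {3,2,0} ∖ {3,0} = {2}

{2}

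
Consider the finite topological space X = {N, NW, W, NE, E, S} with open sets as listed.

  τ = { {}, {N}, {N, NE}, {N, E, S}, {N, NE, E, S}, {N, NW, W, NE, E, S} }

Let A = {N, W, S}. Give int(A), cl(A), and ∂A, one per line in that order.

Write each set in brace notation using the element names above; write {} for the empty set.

opens ⊆ A: {}, {N}; union → int = {N}
complement {NW, NE, E}; its interior {}; cl(A) = X∖{} = {N, NW, W, NE, E, S}
boundary = {N, NW, W, NE, E, S} ∖ {N} = {NW, W, NE, E, S}

int(A) = {N}
cl(A)  = {N, NW, W, NE, E, S}
∂A     = {NW, W, NE, E, S}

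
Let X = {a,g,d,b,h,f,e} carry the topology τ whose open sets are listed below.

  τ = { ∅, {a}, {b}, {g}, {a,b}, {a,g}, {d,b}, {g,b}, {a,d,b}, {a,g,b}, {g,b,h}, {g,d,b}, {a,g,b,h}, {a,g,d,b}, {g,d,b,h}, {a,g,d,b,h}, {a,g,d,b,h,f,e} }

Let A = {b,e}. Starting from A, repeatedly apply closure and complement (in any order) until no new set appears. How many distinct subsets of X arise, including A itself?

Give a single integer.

closure: X∖int(X∖A) = X∖{a,g} = {d,b,h,f,e}
Let k=closure and c=complement:
  1. A     = {b,e}
  2. kA    = {d,b,h,f,e}
  3. cA    = {a,g,d,h,f}
  4. ckA   = {a,g}
  5. kcA   = {a,g,d,h,f,e}
  6. kckA  = {a,g,h,f,e}
  7. ckcA  = {b}
  8. ckckA = {d,b}
— saturated at 8

8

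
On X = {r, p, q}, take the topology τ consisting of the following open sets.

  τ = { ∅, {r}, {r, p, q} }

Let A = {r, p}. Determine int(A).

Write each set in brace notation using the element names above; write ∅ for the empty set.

U open, U⊆A: ∅, {r}. int(A) = ⋃ = {r}

{r}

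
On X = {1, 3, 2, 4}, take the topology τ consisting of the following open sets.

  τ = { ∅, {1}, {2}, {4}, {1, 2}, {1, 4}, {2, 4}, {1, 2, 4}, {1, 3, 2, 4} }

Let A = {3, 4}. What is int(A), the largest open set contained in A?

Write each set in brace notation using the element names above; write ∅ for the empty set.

opens ⊆ A: ∅, {4}; union → int = {4}

{4}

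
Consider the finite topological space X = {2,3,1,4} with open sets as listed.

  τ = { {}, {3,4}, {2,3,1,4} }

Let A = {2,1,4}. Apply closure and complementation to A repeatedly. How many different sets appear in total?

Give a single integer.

4

closure: X∖int(X∖A) = X∖{} = {2,3,1,4}
Let k=closure and c=complement:
  1. A     = {2,1,4}
  2. kA    = {2,3,1,4}
  3. cA    = {3}
  4. ckA   = {}
— saturated at 4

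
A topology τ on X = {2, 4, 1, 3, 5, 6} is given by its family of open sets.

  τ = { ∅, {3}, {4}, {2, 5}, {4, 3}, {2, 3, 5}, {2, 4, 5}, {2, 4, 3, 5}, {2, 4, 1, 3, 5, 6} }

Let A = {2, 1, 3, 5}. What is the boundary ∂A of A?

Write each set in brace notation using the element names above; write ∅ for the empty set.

{1, 6}

open subsets of A: ∅, {3}, {2, 5}, {2, 3, 5}; so int(A) = {2, 3, 5}
closure: X∖int(X∖A) = X∖{4} = {2, 1, 3, 5, 6}
∂A = {2, 1, 3, 5, 6} minus {2, 3, 5} = {1, 6}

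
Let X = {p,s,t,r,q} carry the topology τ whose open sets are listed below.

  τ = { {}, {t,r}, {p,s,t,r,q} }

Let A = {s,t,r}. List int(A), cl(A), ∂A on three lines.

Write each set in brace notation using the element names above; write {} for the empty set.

int(A) = {t,r}
cl(A)  = {p,s,t,r,q}
∂A     = {p,s,q}

interior: largest open inside A is {t,r} (from {}, {t,r})
cl via duality: int({p,q}) = {}, so X∖{} = {p,s,t,r,q}
cl∖int = {p,s,q}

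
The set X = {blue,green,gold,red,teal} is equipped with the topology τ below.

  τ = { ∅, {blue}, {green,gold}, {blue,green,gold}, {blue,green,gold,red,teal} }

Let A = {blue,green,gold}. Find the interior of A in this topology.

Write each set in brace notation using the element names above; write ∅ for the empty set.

interior: largest open inside A is {blue,green,gold} (from ∅, {blue}, {green,gold}, {blue,green,gold})

{blue,green,gold}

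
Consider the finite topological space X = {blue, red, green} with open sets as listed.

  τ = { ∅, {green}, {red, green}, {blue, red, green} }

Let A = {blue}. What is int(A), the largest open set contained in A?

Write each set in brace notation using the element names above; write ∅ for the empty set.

∅

open subsets of A: ∅; so int(A) = ∅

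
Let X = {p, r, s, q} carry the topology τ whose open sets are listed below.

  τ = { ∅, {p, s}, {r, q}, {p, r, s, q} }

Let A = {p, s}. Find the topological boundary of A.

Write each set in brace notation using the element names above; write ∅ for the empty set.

interior: largest open inside A is {p, s} (from ∅, {p, s})
cl via duality: int({r, q}) = {r, q}, so X∖{r, q} = {p, s}
cl∖int = ∅

∅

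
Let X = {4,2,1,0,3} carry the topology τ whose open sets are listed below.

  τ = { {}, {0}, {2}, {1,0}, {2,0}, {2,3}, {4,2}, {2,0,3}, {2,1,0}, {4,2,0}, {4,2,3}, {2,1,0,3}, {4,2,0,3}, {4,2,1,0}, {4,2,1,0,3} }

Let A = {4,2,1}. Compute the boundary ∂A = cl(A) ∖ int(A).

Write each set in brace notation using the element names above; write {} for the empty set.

{1,3}

interior: largest open inside A is {4,2} (from {}, {2}, {4,2})
cl via duality: int({0,3}) = {0}, so X∖{0} = {4,2,1,3}
cl∖int = {1,3}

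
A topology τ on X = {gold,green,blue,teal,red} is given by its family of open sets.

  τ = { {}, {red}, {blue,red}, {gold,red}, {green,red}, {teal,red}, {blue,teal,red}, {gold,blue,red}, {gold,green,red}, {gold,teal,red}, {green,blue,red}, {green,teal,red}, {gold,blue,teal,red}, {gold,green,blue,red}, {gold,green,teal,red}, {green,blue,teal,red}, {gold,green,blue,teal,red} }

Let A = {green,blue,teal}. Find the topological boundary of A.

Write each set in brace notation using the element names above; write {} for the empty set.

{green,blue,teal}

U open, U⊆A: {}. int(A) = ⋃ = {}
X∖A={gold,red}, int(X∖A)={gold,red}, hence cl(A)={green,blue,teal}
∂A: remove int from cl → {green,blue,teal}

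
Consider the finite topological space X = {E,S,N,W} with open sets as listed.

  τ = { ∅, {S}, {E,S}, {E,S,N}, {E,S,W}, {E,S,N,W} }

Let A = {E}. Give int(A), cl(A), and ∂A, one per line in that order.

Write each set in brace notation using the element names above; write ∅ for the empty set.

int(A) = ∅
cl(A)  = {E,N,W}
∂A     = {E,N,W}

open subsets of A: ∅; so int(A) = ∅
closure: X∖int(X∖A) = X∖{S} = {E,N,W}
∂A = {E,N,W} minus ∅ = {E,N,W}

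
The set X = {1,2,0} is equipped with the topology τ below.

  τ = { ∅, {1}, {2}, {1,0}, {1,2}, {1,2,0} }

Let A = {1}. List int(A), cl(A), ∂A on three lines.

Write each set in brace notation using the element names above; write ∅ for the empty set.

int(A) = {1}
cl(A)  = {1,0}
∂A     = {0}

interior: largest open inside A is {1} (from ∅, {1})
cl via duality: int({2,0}) = {2}, so X∖{2} = {1,0}
cl∖int = {0}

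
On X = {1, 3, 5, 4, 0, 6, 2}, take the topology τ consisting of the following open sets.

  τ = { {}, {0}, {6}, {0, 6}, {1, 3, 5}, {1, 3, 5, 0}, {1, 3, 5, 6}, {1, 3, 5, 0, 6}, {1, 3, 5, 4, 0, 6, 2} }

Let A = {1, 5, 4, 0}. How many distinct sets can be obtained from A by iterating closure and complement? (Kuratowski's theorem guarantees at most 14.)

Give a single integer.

10

cl via duality: int({3, 6, 2}) = {6}, so X∖{6} = {1, 3, 5, 4, 0, 2}
Write k for closure, c for complement:
  1. A     = {1, 5, 4, 0}
  2. kA    = {1, 3, 5, 4, 0, 2}
  3. cA    = {3, 6, 2}
  4. ckA   = {6}
  5. kcA   = {1, 3, 5, 4, 6, 2}
  6. kckA  = {4, 6, 2}
  7. ckcA  = {0}
  8. ckckA = {1, 3, 5, 0}
  9. kckcA = {4, 0, 2}
  10. ckckcA = {1, 3, 5, 6}
applying k or c yields no new set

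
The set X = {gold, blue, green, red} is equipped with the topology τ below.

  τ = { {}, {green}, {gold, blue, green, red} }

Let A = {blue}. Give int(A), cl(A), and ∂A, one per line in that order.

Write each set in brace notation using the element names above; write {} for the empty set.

int(A) = {}
cl(A)  = {gold, blue, red}
∂A     = {gold, blue, red}

U open, U⊆A: {}. int(A) = ⋃ = {}
X∖A={gold, green, red}, int(X∖A)={green}, hence cl(A)={gold, blue, red}
∂A: remove int from cl → {gold, blue, red}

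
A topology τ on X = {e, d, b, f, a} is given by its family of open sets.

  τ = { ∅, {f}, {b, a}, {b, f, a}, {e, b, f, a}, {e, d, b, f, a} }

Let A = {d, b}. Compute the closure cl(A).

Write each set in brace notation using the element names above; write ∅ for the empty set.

{e, d, b, a}

cl via duality: int({e, f, a}) = {f}, so X∖{f} = {e, d, b, a}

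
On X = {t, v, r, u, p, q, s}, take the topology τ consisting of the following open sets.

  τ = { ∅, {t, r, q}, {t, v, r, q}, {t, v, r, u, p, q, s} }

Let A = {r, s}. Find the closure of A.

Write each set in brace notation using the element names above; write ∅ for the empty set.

X∖A={t, v, u, p, q}, int(X∖A)=∅, hence cl(A)={t, v, r, u, p, q, s}

{t, v, r, u, p, q, s}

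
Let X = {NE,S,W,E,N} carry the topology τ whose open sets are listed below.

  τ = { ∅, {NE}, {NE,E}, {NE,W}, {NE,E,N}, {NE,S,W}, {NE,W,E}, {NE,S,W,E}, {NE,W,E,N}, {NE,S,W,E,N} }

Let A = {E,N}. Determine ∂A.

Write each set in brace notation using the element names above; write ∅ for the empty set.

opens ⊆ A: ∅; union → int = ∅
complement {NE,S,W}; its interior {NE,S,W}; cl(A) = X∖{NE,S,W} = {E,N}
boundary = {E,N} ∖ ∅ = {E,N}

{E,N}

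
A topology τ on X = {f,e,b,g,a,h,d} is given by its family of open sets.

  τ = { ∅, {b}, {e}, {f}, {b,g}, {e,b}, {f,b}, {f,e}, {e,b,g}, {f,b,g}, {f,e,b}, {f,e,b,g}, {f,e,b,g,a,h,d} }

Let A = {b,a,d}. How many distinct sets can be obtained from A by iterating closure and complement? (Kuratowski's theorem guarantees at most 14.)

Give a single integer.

complement {f,e,g,h}; its interior {f,e}; cl(A) = X∖{f,e} = {b,g,a,h,d}
With k = closure, c = complement:
  1. A     = {b,a,d}
  2. kA    = {b,g,a,h,d}
  3. cA    = {f,e,g,h}
  4. ckA   = {f,e}
  5. kcA   = {f,e,g,a,h,d}
  6. kckA  = {f,e,a,h,d}
  7. ckcA  = {b}
  8. ckckA = {b,g}
k, c of each give nothing new

8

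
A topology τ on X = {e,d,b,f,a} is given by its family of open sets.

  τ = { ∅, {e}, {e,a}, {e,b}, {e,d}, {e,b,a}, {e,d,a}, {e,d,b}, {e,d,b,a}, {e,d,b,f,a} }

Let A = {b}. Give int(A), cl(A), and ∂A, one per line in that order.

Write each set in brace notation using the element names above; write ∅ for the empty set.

U open, U⊆A: ∅. int(A) = ⋃ = ∅
X∖A={e,d,f,a}, int(X∖A)={e,d,a}, hence cl(A)={b,f}
∂A: remove int from cl → {b,f}

int(A) = ∅
cl(A)  = {b,f}
∂A     = {b,f}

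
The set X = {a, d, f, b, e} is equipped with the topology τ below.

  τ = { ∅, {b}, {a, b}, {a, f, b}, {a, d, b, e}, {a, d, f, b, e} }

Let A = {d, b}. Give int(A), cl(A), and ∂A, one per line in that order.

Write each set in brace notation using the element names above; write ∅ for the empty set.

U open, U⊆A: ∅, {b}. int(A) = ⋃ = {b}
X∖A={a, f, e}, int(X∖A)=∅, hence cl(A)={a, d, f, b, e}
∂A: remove int from cl → {a, d, f, e}

int(A) = {b}
cl(A)  = {a, d, f, b, e}
∂A     = {a, d, f, e}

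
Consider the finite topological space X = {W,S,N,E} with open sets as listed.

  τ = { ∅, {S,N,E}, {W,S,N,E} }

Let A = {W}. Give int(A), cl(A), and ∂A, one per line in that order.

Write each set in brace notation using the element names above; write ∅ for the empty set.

int(A) = ∅
cl(A)  = {W}
∂A     = {W}

opens ⊆ A: ∅; union → int = ∅
complement {S,N,E}; its interior {S,N,E}; cl(A) = X∖{S,N,E} = {W}
boundary = {W} ∖ ∅ = {W}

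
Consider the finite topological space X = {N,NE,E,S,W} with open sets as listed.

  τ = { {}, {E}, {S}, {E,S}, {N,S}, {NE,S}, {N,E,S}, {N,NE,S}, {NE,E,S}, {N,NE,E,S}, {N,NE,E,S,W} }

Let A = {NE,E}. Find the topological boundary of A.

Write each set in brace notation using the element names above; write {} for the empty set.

{NE,W}

opens ⊆ A: {}, {E}; union → int = {E}
complement {N,S,W}; its interior {N,S}; cl(A) = X∖{N,S} = {NE,E,W}
boundary = {NE,E,W} ∖ {E} = {NE,W}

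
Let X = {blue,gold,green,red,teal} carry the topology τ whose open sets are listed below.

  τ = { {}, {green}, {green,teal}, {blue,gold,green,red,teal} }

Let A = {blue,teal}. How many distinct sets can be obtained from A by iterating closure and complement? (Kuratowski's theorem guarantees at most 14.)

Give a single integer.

cl via duality: int({gold,green,red}) = {green}, so X∖{green} = {blue,gold,red,teal}
Write k for closure, c for complement:
  1. A     = {blue,teal}
  2. kA    = {blue,gold,red,teal}
  3. cA    = {gold,green,red}
  4. ckA   = {green}
  5. kcA   = {blue,gold,green,red,teal}
  6. ckcA  = {}
applying k or c yields no new set

6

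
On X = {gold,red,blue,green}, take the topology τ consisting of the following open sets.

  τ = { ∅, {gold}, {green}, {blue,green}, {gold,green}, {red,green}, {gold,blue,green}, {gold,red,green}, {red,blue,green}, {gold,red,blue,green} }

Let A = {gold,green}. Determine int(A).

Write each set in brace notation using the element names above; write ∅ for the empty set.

{gold,green}

open subsets of A: ∅, {gold}, {green}, {gold,green}; so int(A) = {gold,green}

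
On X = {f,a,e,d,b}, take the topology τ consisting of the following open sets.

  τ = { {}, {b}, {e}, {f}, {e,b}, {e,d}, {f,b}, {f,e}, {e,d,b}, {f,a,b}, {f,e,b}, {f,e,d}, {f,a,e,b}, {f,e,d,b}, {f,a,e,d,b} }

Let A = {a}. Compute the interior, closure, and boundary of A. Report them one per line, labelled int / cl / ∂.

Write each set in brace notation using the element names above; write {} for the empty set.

int(A) = {}
cl(A)  = {a}
∂A     = {a}

U open, U⊆A: {}. int(A) = ⋃ = {}
X∖A={f,e,d,b}, int(X∖A)={f,e,d,b}, hence cl(A)={a}
∂A: remove int from cl → {a}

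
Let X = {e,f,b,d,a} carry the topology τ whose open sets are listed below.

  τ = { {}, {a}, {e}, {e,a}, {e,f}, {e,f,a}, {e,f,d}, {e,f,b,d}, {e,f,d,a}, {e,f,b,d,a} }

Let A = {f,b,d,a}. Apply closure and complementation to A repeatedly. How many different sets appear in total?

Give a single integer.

4

closure: X∖int(X∖A) = X∖{e} = {f,b,d,a}
Let k=closure and c=complement:
  1. A     = {f,b,d,a}
  2. cA    = {e}
  3. kcA   = {e,f,b,d}
  4. ckcA  = {a}
— saturated at 4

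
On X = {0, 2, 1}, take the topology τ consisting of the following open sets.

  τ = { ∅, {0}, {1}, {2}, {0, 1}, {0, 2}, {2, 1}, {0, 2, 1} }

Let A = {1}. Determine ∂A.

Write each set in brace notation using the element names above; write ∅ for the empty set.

∅

interior: largest open inside A is {1} (from ∅, {1})
cl via duality: int({0, 2}) = {0, 2}, so X∖{0, 2} = {1}
cl∖int = ∅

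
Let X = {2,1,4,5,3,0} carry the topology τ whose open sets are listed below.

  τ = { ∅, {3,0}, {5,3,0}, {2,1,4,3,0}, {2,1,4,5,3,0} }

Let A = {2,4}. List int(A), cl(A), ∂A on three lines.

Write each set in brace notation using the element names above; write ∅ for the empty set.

int(A) = ∅
cl(A)  = {2,1,4}
∂A     = {2,1,4}

open subsets of A: ∅; so int(A) = ∅
closure: X∖int(X∖A) = X∖{5,3,0} = {2,1,4}
∂A = {2,1,4} minus ∅ = {2,1,4}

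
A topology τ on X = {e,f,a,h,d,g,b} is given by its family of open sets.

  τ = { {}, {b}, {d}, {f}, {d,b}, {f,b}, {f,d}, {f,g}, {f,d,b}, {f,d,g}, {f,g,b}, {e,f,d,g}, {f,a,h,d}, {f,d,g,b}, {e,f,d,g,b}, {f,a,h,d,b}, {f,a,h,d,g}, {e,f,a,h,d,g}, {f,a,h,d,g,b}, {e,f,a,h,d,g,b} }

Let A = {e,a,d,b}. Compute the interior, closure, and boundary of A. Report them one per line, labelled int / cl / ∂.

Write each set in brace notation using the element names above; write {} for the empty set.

int(A) = {d,b}
cl(A)  = {e,a,h,d,b}
∂A     = {e,a,h}

U open, U⊆A: {}, {b}, {d}, {d,b}. int(A) = ⋃ = {d,b}
X∖A={f,h,g}, int(X∖A)={f,g}, hence cl(A)={e,a,h,d,b}
∂A: remove int from cl → {e,a,h}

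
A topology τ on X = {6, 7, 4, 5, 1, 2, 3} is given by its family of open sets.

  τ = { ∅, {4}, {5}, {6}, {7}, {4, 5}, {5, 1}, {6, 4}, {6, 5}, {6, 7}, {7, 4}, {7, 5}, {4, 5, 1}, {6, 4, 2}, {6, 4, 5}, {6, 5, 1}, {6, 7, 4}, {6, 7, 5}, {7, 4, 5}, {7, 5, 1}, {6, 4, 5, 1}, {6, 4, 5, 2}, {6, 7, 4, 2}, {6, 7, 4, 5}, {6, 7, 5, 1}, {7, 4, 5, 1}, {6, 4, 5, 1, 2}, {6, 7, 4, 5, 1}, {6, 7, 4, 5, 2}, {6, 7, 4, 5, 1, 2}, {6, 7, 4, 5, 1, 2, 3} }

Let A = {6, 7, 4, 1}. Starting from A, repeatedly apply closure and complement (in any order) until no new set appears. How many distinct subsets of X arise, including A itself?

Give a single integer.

complement {5, 2, 3}; its interior {5}; cl(A) = X∖{5} = {6, 7, 4, 1, 2, 3}
With k = closure, c = complement:
  1. A     = {6, 7, 4, 1}
  2. kA    = {6, 7, 4, 1, 2, 3}
  3. cA    = {5, 2, 3}
  4. ckA   = {5}
  5. kcA   = {5, 1, 2, 3}
  6. kckA  = {5, 1, 3}
  7. ckcA  = {6, 7, 4}
  8. ckckA = {6, 7, 4, 2}
  9. kckcA = {6, 7, 4, 2, 3}
  10. ckckcA = {5, 1}
k, c of each give nothing new

10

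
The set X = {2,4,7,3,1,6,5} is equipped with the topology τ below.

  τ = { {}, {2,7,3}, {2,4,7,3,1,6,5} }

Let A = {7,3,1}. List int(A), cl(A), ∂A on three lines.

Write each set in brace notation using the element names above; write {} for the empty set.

int(A) = {}
cl(A)  = {2,4,7,3,1,6,5}
∂A     = {2,4,7,3,1,6,5}

open subsets of A: {}; so int(A) = {}
closure: X∖int(X∖A) = X∖{} = {2,4,7,3,1,6,5}
∂A = {2,4,7,3,1,6,5} minus {} = {2,4,7,3,1,6,5}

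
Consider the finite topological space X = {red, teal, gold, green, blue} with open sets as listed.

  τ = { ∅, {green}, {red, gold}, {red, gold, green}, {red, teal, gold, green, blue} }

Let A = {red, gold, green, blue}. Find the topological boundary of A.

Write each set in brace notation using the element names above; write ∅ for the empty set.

{teal, blue}

U open, U⊆A: ∅, {green}, {red, gold}, {red, gold, green}. int(A) = ⋃ = {red, gold, green}
X∖A={teal}, int(X∖A)=∅, hence cl(A)={red, teal, gold, green, blue}
∂A: remove int from cl → {teal, blue}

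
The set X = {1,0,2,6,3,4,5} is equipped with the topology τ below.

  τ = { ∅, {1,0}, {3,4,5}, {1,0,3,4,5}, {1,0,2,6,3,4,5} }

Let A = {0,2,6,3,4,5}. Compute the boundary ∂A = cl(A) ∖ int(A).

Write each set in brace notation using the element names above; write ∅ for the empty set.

{1,0,2,6}

opens ⊆ A: ∅, {3,4,5}; union → int = {3,4,5}
complement {1}; its interior ∅; cl(A) = X∖∅ = {1,0,2,6,3,4,5}
boundary = {1,0,2,6,3,4,5} ∖ {3,4,5} = {1,0,2,6}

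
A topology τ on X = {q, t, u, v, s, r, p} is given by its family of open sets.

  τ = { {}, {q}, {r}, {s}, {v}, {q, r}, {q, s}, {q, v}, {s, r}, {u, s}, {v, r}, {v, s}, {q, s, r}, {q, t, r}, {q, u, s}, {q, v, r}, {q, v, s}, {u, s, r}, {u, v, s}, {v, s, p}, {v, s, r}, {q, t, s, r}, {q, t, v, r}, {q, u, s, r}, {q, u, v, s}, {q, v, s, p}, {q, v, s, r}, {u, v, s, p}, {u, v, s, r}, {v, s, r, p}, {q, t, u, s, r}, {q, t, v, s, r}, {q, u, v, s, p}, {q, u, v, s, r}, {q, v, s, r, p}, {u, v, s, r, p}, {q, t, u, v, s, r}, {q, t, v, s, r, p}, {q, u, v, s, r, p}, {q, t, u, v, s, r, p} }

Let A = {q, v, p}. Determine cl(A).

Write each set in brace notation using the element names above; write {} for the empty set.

{q, t, v, p}

cl via duality: int({t, u, s, r}) = {u, s, r}, so X∖{u, s, r} = {q, t, v, p}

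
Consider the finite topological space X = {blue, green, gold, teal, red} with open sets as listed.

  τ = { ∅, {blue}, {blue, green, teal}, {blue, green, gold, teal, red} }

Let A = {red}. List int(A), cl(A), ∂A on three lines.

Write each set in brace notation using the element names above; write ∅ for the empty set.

interior: largest open inside A is ∅ (from ∅)
cl via duality: int({blue, green, gold, teal}) = {blue, green, teal}, so X∖{blue, green, teal} = {gold, red}
cl∖int = {gold, red}

int(A) = ∅
cl(A)  = {gold, red}
∂A     = {gold, red}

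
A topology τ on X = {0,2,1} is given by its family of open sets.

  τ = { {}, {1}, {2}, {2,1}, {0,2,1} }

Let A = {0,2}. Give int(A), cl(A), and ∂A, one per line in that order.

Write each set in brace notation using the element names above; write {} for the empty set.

opens ⊆ A: {}, {2}; union → int = {2}
complement {1}; its interior {1}; cl(A) = X∖{1} = {0,2}
boundary = {0,2} ∖ {2} = {0}

int(A) = {2}
cl(A)  = {0,2}
∂A     = {0}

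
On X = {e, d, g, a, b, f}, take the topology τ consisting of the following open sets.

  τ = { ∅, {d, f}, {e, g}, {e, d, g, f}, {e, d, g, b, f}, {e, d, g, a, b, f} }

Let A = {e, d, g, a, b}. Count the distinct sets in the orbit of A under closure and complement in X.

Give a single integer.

8

complement {f}; its interior ∅; cl(A) = X∖∅ = {e, d, g, a, b, f}
With k = closure, c = complement:
  1. A     = {e, d, g, a, b}
  2. kA    = {e, d, g, a, b, f}
  3. cA    = {f}
  4. ckA   = ∅
  5. kcA   = {d, a, b, f}
  6. ckcA  = {e, g}
  7. kckcA = {e, g, a, b}
  8. ckckcA = {d, f}
k, c of each give nothing new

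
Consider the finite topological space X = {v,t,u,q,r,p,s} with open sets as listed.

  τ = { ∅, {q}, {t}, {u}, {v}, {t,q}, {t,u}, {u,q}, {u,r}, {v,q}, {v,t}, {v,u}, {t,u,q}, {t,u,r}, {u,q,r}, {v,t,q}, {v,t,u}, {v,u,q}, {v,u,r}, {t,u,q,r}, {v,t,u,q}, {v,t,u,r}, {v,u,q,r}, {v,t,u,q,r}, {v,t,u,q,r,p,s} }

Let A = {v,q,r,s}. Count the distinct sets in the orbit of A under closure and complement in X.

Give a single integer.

closure: X∖int(X∖A) = X∖{t,u} = {v,q,r,p,s}
Let k=closure and c=complement:
  1. A     = {v,q,r,s}
  2. kA    = {v,q,r,p,s}
  3. cA    = {t,u,p}
  4. ckA   = {t,u}
  5. kcA   = {t,u,r,p,s}
  6. ckcA  = {v,q}
  7. kckcA = {v,q,p,s}
  8. ckckcA = {t,u,r}
— saturated at 8

8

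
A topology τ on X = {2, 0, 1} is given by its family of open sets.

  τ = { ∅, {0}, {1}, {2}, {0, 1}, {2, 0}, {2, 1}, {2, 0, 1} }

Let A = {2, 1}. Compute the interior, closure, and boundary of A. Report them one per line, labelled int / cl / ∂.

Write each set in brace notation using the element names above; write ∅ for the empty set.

int(A) = {2, 1}
cl(A)  = {2, 1}
∂A     = ∅

interior: largest open inside A is {2, 1} (from ∅, {2}, {1}, {2, 1})
cl via duality: int({0}) = {0}, so X∖{0} = {2, 1}
cl∖int = ∅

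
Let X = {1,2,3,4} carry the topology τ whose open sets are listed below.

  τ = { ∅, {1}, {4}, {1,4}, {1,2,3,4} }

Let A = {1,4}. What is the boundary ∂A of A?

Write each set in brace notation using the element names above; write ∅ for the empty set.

U open, U⊆A: ∅, {4}, {1}, {1,4}. int(A) = ⋃ = {1,4}
X∖A={2,3}, int(X∖A)=∅, hence cl(A)={1,2,3,4}
∂A: remove int from cl → {2,3}

{2,3}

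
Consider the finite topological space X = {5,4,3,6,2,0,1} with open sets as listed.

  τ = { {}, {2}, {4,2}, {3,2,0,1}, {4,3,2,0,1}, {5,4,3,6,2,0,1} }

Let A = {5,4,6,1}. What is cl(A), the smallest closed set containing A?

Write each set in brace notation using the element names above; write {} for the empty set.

{5,4,3,6,0,1}

X∖A={3,2,0}, int(X∖A)={2}, hence cl(A)={5,4,3,6,0,1}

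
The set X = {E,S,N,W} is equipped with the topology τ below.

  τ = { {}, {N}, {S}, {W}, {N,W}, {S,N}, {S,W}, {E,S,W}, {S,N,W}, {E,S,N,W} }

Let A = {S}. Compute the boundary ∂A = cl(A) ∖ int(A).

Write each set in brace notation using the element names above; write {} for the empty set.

opens ⊆ A: {}, {S}; union → int = {S}
complement {E,N,W}; its interior {N,W}; cl(A) = X∖{N,W} = {E,S}
boundary = {E,S} ∖ {S} = {E}

{E}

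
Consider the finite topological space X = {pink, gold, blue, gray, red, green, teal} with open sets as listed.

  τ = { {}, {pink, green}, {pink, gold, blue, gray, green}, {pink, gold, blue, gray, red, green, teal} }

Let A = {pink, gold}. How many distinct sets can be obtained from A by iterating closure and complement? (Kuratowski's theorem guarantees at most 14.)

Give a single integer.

4

cl via duality: int({blue, gray, red, green, teal}) = {}, so X∖{} = {pink, gold, blue, gray, red, green, teal}
Write k for closure, c for complement:
  1. A     = {pink, gold}
  2. kA    = {pink, gold, blue, gray, red, green, teal}
  3. cA    = {blue, gray, red, green, teal}
  4. ckA   = {}
applying k or c yields no new set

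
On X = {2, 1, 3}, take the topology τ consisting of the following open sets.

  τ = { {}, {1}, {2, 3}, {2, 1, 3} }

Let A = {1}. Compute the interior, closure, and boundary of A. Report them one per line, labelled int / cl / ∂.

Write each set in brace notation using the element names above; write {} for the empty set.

int(A) = {1}
cl(A)  = {1}
∂A     = {}

interior: largest open inside A is {1} (from {}, {1})
cl via duality: int({2, 3}) = {2, 3}, so X∖{2, 3} = {1}
cl∖int = {}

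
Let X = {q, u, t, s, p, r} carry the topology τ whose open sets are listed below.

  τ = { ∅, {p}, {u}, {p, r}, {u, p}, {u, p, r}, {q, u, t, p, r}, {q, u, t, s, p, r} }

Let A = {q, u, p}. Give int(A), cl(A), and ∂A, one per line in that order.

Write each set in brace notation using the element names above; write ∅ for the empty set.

int(A) = {u, p}
cl(A)  = {q, u, t, s, p, r}
∂A     = {q, t, s, r}

open subsets of A: ∅, {u}, {p}, {u, p}; so int(A) = {u, p}
closure: X∖int(X∖A) = X∖∅ = {q, u, t, s, p, r}
∂A = {q, u, t, s, p, r} minus {u, p} = {q, t, s, r}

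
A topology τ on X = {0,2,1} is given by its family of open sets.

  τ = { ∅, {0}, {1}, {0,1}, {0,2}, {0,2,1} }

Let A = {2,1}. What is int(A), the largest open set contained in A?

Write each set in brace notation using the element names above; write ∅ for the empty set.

{1}

interior: largest open inside A is {1} (from ∅, {1})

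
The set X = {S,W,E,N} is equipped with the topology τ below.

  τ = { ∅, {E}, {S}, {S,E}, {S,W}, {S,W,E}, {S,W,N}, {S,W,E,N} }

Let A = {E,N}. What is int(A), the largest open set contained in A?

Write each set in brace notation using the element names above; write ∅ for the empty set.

U open, U⊆A: ∅, {E}. int(A) = ⋃ = {E}

{E}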